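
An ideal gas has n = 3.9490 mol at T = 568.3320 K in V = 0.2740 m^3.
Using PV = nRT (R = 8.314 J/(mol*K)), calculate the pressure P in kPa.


P = nRT/V = 3.9490 * 8.314 * 568.3320 / 0.2740
= 18659.4683 / 0.2740 = 68100.2492 Pa = 68.1002 kPa

68.1002 kPa


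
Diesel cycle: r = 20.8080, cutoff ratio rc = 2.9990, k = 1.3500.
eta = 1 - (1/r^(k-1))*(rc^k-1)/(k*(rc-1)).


r^(k-1) = 2.8932
rc^k = 4.4047
eta = 0.5639 = 56.3932%

56.3932%


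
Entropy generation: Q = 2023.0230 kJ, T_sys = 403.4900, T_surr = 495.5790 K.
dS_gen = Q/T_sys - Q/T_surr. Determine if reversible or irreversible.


dS_sys = 2023.0230/403.4900 = 5.0138 kJ/K
dS_surr = -2023.0230/495.5790 = -4.0821 kJ/K
dS_gen = 5.0138 - 4.0821 = 0.9317 kJ/K (irreversible)

dS_gen = 0.9317 kJ/K, irreversible


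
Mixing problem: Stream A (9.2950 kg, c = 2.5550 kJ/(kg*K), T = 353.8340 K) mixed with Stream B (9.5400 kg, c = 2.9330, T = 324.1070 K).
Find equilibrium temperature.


num = 17471.8860
den = 51.7295
Tf = 337.7545 K

337.7545 K


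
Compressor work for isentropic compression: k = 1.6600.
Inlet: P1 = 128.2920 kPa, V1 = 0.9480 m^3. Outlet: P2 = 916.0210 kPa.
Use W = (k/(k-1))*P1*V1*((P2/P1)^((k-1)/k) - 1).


(k-1)/k = 0.3976
(P2/P1)^exp = 2.1849
W = 2.5152 * 128.2920 * 0.9480 * (2.1849 - 1) = 362.4450 kJ

362.4450 kJ


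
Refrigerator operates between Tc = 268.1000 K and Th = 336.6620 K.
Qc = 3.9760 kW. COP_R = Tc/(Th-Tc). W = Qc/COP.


COP = 268.1000 / 68.5620 = 3.9103
W = 3.9760 / 3.9103 = 1.0168 kW

COP = 3.9103, W = 1.0168 kW


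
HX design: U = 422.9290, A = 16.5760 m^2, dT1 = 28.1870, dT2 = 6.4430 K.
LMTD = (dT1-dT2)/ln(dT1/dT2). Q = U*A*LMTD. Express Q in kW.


LMTD = 14.7330 K
Q = 422.9290 * 16.5760 * 14.7330 = 103285.5427 W = 103.2855 kW

103.2855 kW


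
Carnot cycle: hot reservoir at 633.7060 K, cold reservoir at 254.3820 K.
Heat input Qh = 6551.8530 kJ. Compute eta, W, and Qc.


eta = 1 - 254.3820/633.7060 = 0.5986
W = 0.5986 * 6551.8530 = 3921.8109 kJ
Qc = 6551.8530 - 3921.8109 = 2630.0421 kJ

eta = 59.8580%, W = 3921.8109 kJ, Qc = 2630.0421 kJ


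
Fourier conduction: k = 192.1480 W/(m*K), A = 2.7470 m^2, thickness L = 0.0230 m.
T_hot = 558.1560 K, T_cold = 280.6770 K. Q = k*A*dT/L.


dT = 277.4790 K
Q = 192.1480 * 2.7470 * 277.4790 / 0.0230 = 6367908.4717 W

6367908.4717 W


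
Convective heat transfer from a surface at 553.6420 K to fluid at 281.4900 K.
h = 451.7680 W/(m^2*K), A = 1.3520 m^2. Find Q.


dT = 272.1520 K
Q = 451.7680 * 1.3520 * 272.1520 = 166227.8115 W

166227.8115 W


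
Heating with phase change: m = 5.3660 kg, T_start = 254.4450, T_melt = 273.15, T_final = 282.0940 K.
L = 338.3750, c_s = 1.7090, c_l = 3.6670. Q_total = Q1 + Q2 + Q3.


Q1 (sensible, solid) = 5.3660 * 1.7090 * 18.7050 = 171.5341 kJ
Q2 (latent) = 5.3660 * 338.3750 = 1815.7202 kJ
Q3 (sensible, liquid) = 5.3660 * 3.6670 * 8.9440 = 175.9922 kJ
Q_total = 2163.2465 kJ

2163.2465 kJ


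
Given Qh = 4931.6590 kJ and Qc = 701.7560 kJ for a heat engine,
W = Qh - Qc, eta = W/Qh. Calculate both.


W = 4931.6590 - 701.7560 = 4229.9030 kJ
eta = 4229.9030 / 4931.6590 = 0.8577 = 85.7704%

W = 4229.9030 kJ, eta = 85.7704%


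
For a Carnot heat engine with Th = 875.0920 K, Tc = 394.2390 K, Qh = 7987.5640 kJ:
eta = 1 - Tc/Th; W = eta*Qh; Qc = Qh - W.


eta = 1 - 394.2390/875.0920 = 0.5495
W = 0.5495 * 7987.5640 = 4389.0746 kJ
Qc = 7987.5640 - 4389.0746 = 3598.4894 kJ

eta = 54.9489%, W = 4389.0746 kJ, Qc = 3598.4894 kJ


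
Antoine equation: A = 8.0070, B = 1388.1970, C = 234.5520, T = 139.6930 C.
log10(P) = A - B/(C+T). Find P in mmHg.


C+T = 374.2450
B/(C+T) = 3.7093
log10(P) = 8.0070 - 3.7093 = 4.2977
P = 10^4.2977 = 19846.0107 mmHg

19846.0107 mmHg


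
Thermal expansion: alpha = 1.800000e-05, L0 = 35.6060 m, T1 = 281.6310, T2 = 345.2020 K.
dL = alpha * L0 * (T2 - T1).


dT = 63.5710 K
dL = 1.800000e-05 * 35.6060 * 63.5710 = 0.040743 m
L_final = 35.646743 m

dL = 0.040743 m


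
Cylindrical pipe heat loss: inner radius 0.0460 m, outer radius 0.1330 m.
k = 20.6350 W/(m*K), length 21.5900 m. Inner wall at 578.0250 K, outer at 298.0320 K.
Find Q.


dT = 279.9930 K
ln(ro/ri) = 1.0617
Q = 2*pi*20.6350*21.5900*279.9930 / 1.0617 = 738208.7315 W

738208.7315 W


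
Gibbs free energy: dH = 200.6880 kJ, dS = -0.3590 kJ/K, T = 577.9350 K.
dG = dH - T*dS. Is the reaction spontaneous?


T*dS = 577.9350 * -0.3590 = -207.4787 kJ
dG = 200.6880 + 207.4787 = 408.1667 kJ (non-spontaneous)

dG = 408.1667 kJ, non-spontaneous


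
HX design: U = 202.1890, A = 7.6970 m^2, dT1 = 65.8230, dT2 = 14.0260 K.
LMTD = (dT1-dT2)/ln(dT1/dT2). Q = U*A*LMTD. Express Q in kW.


LMTD = 33.5027 K
Q = 202.1890 * 7.6970 * 33.5027 = 52138.4645 W = 52.1385 kW

52.1385 kW


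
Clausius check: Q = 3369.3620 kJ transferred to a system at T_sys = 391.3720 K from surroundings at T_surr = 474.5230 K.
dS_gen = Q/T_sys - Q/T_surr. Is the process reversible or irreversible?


dS_sys = 3369.3620/391.3720 = 8.6091 kJ/K
dS_surr = -3369.3620/474.5230 = -7.1005 kJ/K
dS_gen = 8.6091 - 7.1005 = 1.5086 kJ/K (irreversible)

dS_gen = 1.5086 kJ/K, irreversible


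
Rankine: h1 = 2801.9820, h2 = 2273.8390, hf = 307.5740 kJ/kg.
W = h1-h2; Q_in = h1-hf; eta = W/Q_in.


W = 528.1430 kJ/kg
Q_in = 2494.4080 kJ/kg
eta = 0.2117 = 21.1731%

eta = 21.1731%


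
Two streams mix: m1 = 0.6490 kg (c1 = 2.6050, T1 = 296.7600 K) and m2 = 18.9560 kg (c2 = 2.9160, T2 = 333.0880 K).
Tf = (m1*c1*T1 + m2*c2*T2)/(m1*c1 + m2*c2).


num = 18913.3868
den = 56.9663
Tf = 332.0099 K

332.0099 K


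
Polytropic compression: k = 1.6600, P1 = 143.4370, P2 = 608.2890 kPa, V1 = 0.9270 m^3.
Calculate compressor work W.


(k-1)/k = 0.3976
(P2/P1)^exp = 1.7761
W = 2.5152 * 143.4370 * 0.9270 * (1.7761 - 1) = 259.5513 kJ

259.5513 kJ


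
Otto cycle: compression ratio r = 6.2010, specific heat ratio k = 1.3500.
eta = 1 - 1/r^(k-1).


r^(k-1) = 1.8939
eta = 1 - 1/1.8939 = 0.4720 = 47.1995%

47.1995%


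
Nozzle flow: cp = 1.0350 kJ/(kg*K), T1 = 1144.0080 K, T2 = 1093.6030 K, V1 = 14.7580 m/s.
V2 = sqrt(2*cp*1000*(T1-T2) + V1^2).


dT = 50.4050 K
2*cp*1000*dT = 104338.3500
V1^2 = 217.7986
V2 = sqrt(104556.1486) = 323.3514 m/s

323.3514 m/s


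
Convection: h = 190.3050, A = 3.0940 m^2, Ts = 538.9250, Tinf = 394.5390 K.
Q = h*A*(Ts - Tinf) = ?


dT = 144.3860 K
Q = 190.3050 * 3.0940 * 144.3860 = 85015.0067 W

85015.0067 W


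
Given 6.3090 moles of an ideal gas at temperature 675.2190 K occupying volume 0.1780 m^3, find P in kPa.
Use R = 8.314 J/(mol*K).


P = nRT/V = 6.3090 * 8.314 * 675.2190 / 0.1780
= 35417.2798 / 0.1780 = 198973.4818 Pa = 198.9735 kPa

198.9735 kPa


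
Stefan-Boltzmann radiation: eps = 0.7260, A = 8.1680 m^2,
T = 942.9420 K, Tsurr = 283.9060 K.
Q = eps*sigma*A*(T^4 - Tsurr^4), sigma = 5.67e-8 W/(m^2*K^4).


T^4 = 7.9057e+11
Tsurr^4 = 6.4968e+09
Q = 0.7260 * 5.67e-8 * 8.1680 * 7.8407e+11 = 263628.0493 W

263628.0493 W


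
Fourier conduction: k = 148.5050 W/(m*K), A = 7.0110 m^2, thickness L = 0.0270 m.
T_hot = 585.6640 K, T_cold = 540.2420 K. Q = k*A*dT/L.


dT = 45.4220 K
Q = 148.5050 * 7.0110 * 45.4220 / 0.0270 = 1751554.0039 W

1751554.0039 W


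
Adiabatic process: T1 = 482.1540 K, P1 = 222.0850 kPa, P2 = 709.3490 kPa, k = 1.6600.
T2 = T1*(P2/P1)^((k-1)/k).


(k-1)/k = 0.3976
(P2/P1)^exp = 1.5868
T2 = 482.1540 * 1.5868 = 765.0799 K

765.0799 K


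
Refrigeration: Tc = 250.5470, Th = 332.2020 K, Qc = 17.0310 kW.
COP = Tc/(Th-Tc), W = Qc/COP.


COP = 250.5470 / 81.6550 = 3.0684
W = 17.0310 / 3.0684 = 5.5505 kW

COP = 3.0684, W = 5.5505 kW


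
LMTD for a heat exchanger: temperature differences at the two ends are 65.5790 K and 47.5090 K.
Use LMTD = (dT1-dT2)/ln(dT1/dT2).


dT1/dT2 = 1.3803
ln(dT1/dT2) = 0.3223
LMTD = 18.0700 / 0.3223 = 56.0595 K

56.0595 K


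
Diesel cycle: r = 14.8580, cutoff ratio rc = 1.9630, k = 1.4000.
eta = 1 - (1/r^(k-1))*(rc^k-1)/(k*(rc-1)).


r^(k-1) = 2.9430
rc^k = 2.5709
eta = 0.6041 = 60.4073%

60.4073%


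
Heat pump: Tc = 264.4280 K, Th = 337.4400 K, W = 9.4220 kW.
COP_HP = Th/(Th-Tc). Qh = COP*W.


COP = 337.4400 / 73.0120 = 4.6217
Qh = 4.6217 * 9.4220 = 43.5457 kW

COP = 4.6217, Qh = 43.5457 kW


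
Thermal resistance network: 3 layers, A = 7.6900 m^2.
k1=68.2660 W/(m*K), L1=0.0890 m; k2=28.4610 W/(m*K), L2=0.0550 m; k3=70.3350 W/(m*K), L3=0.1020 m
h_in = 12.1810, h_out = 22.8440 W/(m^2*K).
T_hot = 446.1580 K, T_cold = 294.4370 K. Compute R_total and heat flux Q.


R_conv_in = 1/(12.1810*7.6900) = 0.0107
R_1 = 0.0890/(68.2660*7.6900) = 0.0002
R_2 = 0.0550/(28.4610*7.6900) = 0.0003
R_3 = 0.1020/(70.3350*7.6900) = 0.0002
R_conv_out = 1/(22.8440*7.6900) = 0.0057
R_total = 0.0170 K/W
Q = 151.7210 / 0.0170 = 8936.6160 W

R_total = 0.0170 K/W, Q = 8936.6160 W


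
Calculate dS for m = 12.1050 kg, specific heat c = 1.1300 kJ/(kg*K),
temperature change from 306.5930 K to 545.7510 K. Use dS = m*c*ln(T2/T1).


T2/T1 = 1.7801
ln(T2/T1) = 0.5766
dS = 12.1050 * 1.1300 * 0.5766 = 7.8877 kJ/K

7.8877 kJ/K


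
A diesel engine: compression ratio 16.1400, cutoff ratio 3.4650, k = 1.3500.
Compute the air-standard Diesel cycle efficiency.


r^(k-1) = 2.6471
rc^k = 5.3530
eta = 0.5058 = 50.5832%

50.5832%


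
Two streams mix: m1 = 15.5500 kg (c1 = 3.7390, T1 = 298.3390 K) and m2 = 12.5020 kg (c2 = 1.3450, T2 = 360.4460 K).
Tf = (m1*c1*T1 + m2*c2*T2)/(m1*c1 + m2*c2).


num = 23406.8300
den = 74.9566
Tf = 312.2716 K

312.2716 K


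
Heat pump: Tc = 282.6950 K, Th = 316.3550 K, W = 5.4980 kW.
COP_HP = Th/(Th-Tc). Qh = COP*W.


COP = 316.3550 / 33.6600 = 9.3985
Qh = 9.3985 * 5.4980 = 51.6732 kW

COP = 9.3985, Qh = 51.6732 kW


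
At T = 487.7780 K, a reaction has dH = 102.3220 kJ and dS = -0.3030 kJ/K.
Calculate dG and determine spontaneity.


T*dS = 487.7780 * -0.3030 = -147.7967 kJ
dG = 102.3220 + 147.7967 = 250.1187 kJ (non-spontaneous)

dG = 250.1187 kJ, non-spontaneous


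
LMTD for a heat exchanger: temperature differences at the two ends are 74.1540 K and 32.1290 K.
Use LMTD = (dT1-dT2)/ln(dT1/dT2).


dT1/dT2 = 2.3080
ln(dT1/dT2) = 0.8364
LMTD = 42.0250 / 0.8364 = 50.2460 K

50.2460 K


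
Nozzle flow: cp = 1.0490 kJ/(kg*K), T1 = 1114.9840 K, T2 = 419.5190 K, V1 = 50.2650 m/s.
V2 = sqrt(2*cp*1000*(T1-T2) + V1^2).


dT = 695.4650 K
2*cp*1000*dT = 1459085.5700
V1^2 = 2526.5702
V2 = sqrt(1461612.1402) = 1208.9715 m/s

1208.9715 m/s


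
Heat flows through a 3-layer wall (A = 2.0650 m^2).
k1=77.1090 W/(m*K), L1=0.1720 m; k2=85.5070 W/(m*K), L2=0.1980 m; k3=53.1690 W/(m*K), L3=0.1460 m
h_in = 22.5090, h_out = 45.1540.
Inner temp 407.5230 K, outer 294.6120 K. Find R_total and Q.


R_conv_in = 1/(22.5090*2.0650) = 0.0215
R_1 = 0.1720/(77.1090*2.0650) = 0.0011
R_2 = 0.1980/(85.5070*2.0650) = 0.0011
R_3 = 0.1460/(53.1690*2.0650) = 0.0013
R_conv_out = 1/(45.1540*2.0650) = 0.0107
R_total = 0.0358 K/W
Q = 112.9110 / 0.0358 = 3156.5741 W

R_total = 0.0358 K/W, Q = 3156.5741 W


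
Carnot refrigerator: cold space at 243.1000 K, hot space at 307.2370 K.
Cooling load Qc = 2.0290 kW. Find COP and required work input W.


COP = 243.1000 / 64.1370 = 3.7903
W = 2.0290 / 3.7903 = 0.5353 kW

COP = 3.7903, W = 0.5353 kW


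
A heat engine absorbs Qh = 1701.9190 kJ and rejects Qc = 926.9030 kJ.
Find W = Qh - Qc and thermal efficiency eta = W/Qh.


W = 1701.9190 - 926.9030 = 775.0160 kJ
eta = 775.0160 / 1701.9190 = 0.4554 = 45.5378%

W = 775.0160 kJ, eta = 45.5378%


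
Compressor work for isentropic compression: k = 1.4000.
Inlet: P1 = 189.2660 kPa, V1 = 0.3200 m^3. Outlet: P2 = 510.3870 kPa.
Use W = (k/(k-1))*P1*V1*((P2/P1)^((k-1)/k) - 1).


(k-1)/k = 0.2857
(P2/P1)^exp = 1.3277
W = 3.5000 * 189.2660 * 0.3200 * (1.3277 - 1) = 69.4609 kJ

69.4609 kJ


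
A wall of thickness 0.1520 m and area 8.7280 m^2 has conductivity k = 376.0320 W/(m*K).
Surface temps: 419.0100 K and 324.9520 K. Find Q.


dT = 94.0580 K
Q = 376.0320 * 8.7280 * 94.0580 / 0.1520 = 2030914.7516 W

2030914.7516 W


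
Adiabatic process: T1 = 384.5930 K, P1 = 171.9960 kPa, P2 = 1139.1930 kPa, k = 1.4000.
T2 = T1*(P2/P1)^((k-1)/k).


(k-1)/k = 0.2857
(P2/P1)^exp = 1.7163
T2 = 384.5930 * 1.7163 = 660.0782 K

660.0782 K


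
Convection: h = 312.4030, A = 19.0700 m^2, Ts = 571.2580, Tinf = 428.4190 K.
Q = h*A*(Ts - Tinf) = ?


dT = 142.8390 K
Q = 312.4030 * 19.0700 * 142.8390 = 850966.9435 W

850966.9435 W


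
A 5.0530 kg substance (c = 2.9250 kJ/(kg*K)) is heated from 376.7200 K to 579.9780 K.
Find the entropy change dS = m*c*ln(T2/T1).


T2/T1 = 1.5395
ln(T2/T1) = 0.4315
dS = 5.0530 * 2.9250 * 0.4315 = 6.3774 kJ/K

6.3774 kJ/K


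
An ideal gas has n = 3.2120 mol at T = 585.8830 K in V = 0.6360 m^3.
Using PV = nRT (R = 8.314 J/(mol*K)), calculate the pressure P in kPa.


P = nRT/V = 3.2120 * 8.314 * 585.8830 / 0.6360
= 15645.7524 / 0.6360 = 24600.2396 Pa = 24.6002 kPa

24.6002 kPa


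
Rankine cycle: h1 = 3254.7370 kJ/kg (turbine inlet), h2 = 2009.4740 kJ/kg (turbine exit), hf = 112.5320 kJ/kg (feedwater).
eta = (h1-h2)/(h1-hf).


W = 1245.2630 kJ/kg
Q_in = 3142.2050 kJ/kg
eta = 0.3963 = 39.6302%

eta = 39.6302%


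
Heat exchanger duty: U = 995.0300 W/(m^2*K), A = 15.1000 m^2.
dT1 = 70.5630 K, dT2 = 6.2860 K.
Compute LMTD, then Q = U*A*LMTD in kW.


LMTD = 26.5807 K
Q = 995.0300 * 15.1000 * 26.5807 = 399374.1197 W = 399.3741 kW

399.3741 kW


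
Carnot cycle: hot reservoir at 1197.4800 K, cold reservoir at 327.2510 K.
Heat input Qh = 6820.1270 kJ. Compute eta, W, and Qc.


eta = 1 - 327.2510/1197.4800 = 0.7267
W = 0.7267 * 6820.1270 = 4956.3018 kJ
Qc = 6820.1270 - 4956.3018 = 1863.8252 kJ

eta = 72.6717%, W = 4956.3018 kJ, Qc = 1863.8252 kJ


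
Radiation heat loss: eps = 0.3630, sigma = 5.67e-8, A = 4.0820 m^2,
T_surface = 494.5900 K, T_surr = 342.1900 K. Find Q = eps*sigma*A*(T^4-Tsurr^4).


T^4 = 5.9839e+10
Tsurr^4 = 1.3711e+10
Q = 0.3630 * 5.67e-8 * 4.0820 * 4.6128e+10 = 3875.4611 W

3875.4611 W


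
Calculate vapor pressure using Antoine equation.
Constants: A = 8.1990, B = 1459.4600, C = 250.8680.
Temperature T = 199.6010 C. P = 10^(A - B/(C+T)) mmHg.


C+T = 450.4690
B/(C+T) = 3.2399
log10(P) = 8.1990 - 3.2399 = 4.9591
P = 10^4.9591 = 91019.0331 mmHg

91019.0331 mmHg


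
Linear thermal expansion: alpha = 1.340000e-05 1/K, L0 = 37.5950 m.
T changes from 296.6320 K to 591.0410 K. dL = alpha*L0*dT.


dT = 294.4090 K
dL = 1.340000e-05 * 37.5950 * 294.4090 = 0.148315 m
L_final = 37.743315 m

dL = 0.148315 m


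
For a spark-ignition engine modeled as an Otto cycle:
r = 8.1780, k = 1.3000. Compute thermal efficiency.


r^(k-1) = 1.8784
eta = 1 - 1/1.8784 = 0.4676 = 46.7639%

46.7639%


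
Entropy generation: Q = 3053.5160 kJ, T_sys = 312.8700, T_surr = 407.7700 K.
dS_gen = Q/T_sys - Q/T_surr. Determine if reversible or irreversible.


dS_sys = 3053.5160/312.8700 = 9.7597 kJ/K
dS_surr = -3053.5160/407.7700 = -7.4883 kJ/K
dS_gen = 9.7597 - 7.4883 = 2.2714 kJ/K (irreversible)

dS_gen = 2.2714 kJ/K, irreversible


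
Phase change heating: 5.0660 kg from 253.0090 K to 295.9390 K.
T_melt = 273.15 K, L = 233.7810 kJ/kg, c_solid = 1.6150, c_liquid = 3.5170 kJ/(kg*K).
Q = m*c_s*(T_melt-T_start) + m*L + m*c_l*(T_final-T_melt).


Q1 (sensible, solid) = 5.0660 * 1.6150 * 20.1410 = 164.7854 kJ
Q2 (latent) = 5.0660 * 233.7810 = 1184.3345 kJ
Q3 (sensible, liquid) = 5.0660 * 3.5170 * 22.7890 = 406.0344 kJ
Q_total = 1755.1543 kJ

1755.1543 kJ


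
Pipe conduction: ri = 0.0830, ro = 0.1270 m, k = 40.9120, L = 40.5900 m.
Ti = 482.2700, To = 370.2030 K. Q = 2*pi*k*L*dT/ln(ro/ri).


dT = 112.0670 K
ln(ro/ri) = 0.4253
Q = 2*pi*40.9120*40.5900*112.0670 / 0.4253 = 2749062.0007 W

2749062.0007 W


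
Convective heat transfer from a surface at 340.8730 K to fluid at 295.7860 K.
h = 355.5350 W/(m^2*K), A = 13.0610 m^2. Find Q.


dT = 45.0870 K
Q = 355.5350 * 13.0610 * 45.0870 = 209367.9155 W

209367.9155 W


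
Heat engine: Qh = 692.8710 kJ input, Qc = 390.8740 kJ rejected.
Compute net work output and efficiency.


W = 692.8710 - 390.8740 = 301.9970 kJ
eta = 301.9970 / 692.8710 = 0.4359 = 43.5863%

W = 301.9970 kJ, eta = 43.5863%


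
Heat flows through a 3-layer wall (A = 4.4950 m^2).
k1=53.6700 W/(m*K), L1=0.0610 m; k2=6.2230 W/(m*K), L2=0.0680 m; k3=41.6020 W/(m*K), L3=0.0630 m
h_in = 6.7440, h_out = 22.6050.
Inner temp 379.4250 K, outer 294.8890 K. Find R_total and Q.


R_conv_in = 1/(6.7440*4.4950) = 0.0330
R_1 = 0.0610/(53.6700*4.4950) = 0.0003
R_2 = 0.0680/(6.2230*4.4950) = 0.0024
R_3 = 0.0630/(41.6020*4.4950) = 0.0003
R_conv_out = 1/(22.6050*4.4950) = 0.0098
R_total = 0.0459 K/W
Q = 84.5360 / 0.0459 = 1843.7484 W

R_total = 0.0459 K/W, Q = 1843.7484 W


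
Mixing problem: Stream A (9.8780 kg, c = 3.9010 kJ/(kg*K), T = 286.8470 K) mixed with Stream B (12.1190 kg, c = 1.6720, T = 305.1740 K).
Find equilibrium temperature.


num = 17237.1157
den = 58.7970
Tf = 293.1630 K

293.1630 K


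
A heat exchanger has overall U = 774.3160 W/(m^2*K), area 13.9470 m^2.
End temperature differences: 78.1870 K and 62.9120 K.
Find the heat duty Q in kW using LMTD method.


LMTD = 70.2730 K
Q = 774.3160 * 13.9470 * 70.2730 = 758905.5048 W = 758.9055 kW

758.9055 kW


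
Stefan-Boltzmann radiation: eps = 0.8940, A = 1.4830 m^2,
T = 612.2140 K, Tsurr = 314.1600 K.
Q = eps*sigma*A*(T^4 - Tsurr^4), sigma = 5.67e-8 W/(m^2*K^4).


T^4 = 1.4048e+11
Tsurr^4 = 9.7410e+09
Q = 0.8940 * 5.67e-8 * 1.4830 * 1.3074e+11 = 9828.0036 W

9828.0036 W


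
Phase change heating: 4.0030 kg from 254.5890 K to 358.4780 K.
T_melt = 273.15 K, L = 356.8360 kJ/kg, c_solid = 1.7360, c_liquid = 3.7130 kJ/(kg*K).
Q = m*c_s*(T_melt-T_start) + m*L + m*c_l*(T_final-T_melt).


Q1 (sensible, solid) = 4.0030 * 1.7360 * 18.5610 = 128.9842 kJ
Q2 (latent) = 4.0030 * 356.8360 = 1428.4145 kJ
Q3 (sensible, liquid) = 4.0030 * 3.7130 * 85.3280 = 1268.2419 kJ
Q_total = 2825.6407 kJ

2825.6407 kJ


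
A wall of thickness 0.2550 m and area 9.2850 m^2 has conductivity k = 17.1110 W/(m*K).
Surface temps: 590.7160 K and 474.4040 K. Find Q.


dT = 116.3120 K
Q = 17.1110 * 9.2850 * 116.3120 / 0.2550 = 72467.2269 W

72467.2269 W


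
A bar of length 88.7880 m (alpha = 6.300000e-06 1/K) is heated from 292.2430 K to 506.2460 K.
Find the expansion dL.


dT = 214.0030 K
dL = 6.300000e-06 * 88.7880 * 214.0030 = 0.119706 m
L_final = 88.907706 m

dL = 0.119706 m


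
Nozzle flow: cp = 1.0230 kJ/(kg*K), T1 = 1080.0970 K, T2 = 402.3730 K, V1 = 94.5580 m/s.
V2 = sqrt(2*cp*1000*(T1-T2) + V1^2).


dT = 677.7240 K
2*cp*1000*dT = 1386623.3040
V1^2 = 8941.2154
V2 = sqrt(1395564.5194) = 1181.3401 m/s

1181.3401 m/s


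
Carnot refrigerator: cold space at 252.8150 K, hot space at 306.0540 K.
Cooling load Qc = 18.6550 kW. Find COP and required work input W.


COP = 252.8150 / 53.2390 = 4.7487
W = 18.6550 / 4.7487 = 3.9285 kW

COP = 4.7487, W = 3.9285 kW


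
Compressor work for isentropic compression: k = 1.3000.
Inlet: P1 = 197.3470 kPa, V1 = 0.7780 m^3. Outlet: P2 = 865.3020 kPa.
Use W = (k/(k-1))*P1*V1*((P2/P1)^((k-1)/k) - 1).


(k-1)/k = 0.2308
(P2/P1)^exp = 1.4065
W = 4.3333 * 197.3470 * 0.7780 * (1.4065 - 1) = 270.4528 kJ

270.4528 kJ


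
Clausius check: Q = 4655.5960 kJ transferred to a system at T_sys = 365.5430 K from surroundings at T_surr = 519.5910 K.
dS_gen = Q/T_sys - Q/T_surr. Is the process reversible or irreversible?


dS_sys = 4655.5960/365.5430 = 12.7361 kJ/K
dS_surr = -4655.5960/519.5910 = -8.9601 kJ/K
dS_gen = 12.7361 - 8.9601 = 3.7760 kJ/K (irreversible)

dS_gen = 3.7760 kJ/K, irreversible


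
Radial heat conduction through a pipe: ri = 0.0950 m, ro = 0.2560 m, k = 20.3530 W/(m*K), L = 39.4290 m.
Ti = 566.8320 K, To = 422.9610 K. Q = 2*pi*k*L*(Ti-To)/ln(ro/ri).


dT = 143.8710 K
ln(ro/ri) = 0.9913
Q = 2*pi*20.3530*39.4290*143.8710 / 0.9913 = 731799.2793 W

731799.2793 W


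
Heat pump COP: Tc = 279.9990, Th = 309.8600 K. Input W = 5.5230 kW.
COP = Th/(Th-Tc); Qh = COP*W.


COP = 309.8600 / 29.8610 = 10.3767
Qh = 10.3767 * 5.5230 = 57.3108 kW

COP = 10.3767, Qh = 57.3108 kW


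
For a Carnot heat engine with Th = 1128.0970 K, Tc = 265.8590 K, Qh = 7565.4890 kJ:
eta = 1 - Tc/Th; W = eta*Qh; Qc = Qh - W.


eta = 1 - 265.8590/1128.0970 = 0.7643
W = 0.7643 * 7565.4890 = 5782.5277 kJ
Qc = 7565.4890 - 5782.5277 = 1782.9613 kJ

eta = 76.4330%, W = 5782.5277 kJ, Qc = 1782.9613 kJ


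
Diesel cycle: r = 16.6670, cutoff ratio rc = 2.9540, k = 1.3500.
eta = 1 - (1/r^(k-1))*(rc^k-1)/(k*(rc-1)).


r^(k-1) = 2.6770
rc^k = 4.3157
eta = 0.5305 = 53.0462%

53.0462%


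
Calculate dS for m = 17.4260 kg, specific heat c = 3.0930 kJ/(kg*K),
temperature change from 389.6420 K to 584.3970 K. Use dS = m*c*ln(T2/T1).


T2/T1 = 1.4998
ln(T2/T1) = 0.4054
dS = 17.4260 * 3.0930 * 0.4054 = 21.8479 kJ/K

21.8479 kJ/K


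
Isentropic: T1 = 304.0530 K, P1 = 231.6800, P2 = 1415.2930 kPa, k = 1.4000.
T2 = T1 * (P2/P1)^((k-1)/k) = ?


(k-1)/k = 0.2857
(P2/P1)^exp = 1.6771
T2 = 304.0530 * 1.6771 = 509.9278 K

509.9278 K


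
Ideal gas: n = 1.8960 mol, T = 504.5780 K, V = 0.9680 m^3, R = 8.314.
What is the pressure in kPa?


P = nRT/V = 1.8960 * 8.314 * 504.5780 / 0.9680
= 7953.8366 / 0.9680 = 8216.7733 Pa = 8.2168 kPa

8.2168 kPa


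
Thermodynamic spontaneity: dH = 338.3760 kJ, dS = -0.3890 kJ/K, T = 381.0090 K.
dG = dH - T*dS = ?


T*dS = 381.0090 * -0.3890 = -148.2125 kJ
dG = 338.3760 + 148.2125 = 486.5885 kJ (non-spontaneous)

dG = 486.5885 kJ, non-spontaneous


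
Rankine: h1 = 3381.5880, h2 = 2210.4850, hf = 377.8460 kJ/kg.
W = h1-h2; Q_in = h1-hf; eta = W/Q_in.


W = 1171.1030 kJ/kg
Q_in = 3003.7420 kJ/kg
eta = 0.3899 = 38.9881%

eta = 38.9881%


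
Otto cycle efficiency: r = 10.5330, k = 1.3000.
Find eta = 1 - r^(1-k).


r^(k-1) = 2.0266
eta = 1 - 1/2.0266 = 0.5066 = 50.6560%

50.6560%


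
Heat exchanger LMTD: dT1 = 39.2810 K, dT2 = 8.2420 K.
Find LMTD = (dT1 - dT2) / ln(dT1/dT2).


dT1/dT2 = 4.7660
ln(dT1/dT2) = 1.5615
LMTD = 31.0390 / 1.5615 = 19.8777 K

19.8777 K


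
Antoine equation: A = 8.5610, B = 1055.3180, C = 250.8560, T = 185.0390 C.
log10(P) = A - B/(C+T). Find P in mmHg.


C+T = 435.8950
B/(C+T) = 2.4210
log10(P) = 8.5610 - 2.4210 = 6.1400
P = 10^6.1400 = 1380266.1063 mmHg

1380266.1063 mmHg


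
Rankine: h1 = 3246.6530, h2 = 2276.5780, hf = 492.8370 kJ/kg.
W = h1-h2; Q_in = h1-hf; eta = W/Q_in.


W = 970.0750 kJ/kg
Q_in = 2753.8160 kJ/kg
eta = 0.3523 = 35.2266%

eta = 35.2266%


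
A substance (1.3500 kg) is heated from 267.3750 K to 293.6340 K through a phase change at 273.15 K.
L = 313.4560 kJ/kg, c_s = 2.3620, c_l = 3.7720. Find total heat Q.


Q1 (sensible, solid) = 1.3500 * 2.3620 * 5.7750 = 18.4147 kJ
Q2 (latent) = 1.3500 * 313.4560 = 423.1656 kJ
Q3 (sensible, liquid) = 1.3500 * 3.7720 * 20.4840 = 104.3086 kJ
Q_total = 545.8890 kJ

545.8890 kJ


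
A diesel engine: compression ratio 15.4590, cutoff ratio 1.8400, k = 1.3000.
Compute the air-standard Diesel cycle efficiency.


r^(k-1) = 2.2738
rc^k = 2.2093
eta = 0.5130 = 51.2951%

51.2951%


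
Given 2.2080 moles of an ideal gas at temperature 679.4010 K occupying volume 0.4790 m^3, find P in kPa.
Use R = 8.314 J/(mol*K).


P = nRT/V = 2.2080 * 8.314 * 679.4010 / 0.4790
= 12471.9761 / 0.4790 = 26037.5285 Pa = 26.0375 kPa

26.0375 kPa


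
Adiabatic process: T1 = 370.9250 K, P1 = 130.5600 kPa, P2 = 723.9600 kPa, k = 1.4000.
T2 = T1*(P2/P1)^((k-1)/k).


(k-1)/k = 0.2857
(P2/P1)^exp = 1.6313
T2 = 370.9250 * 1.6313 = 605.1043 K

605.1043 K


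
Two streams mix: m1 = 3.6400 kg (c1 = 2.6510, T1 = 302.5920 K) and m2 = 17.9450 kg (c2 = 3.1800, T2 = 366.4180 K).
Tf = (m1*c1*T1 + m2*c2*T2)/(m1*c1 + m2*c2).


num = 23829.5837
den = 66.7147
Tf = 357.1862 K

357.1862 K


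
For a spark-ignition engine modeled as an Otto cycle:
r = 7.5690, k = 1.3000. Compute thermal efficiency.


r^(k-1) = 1.8353
eta = 1 - 1/1.8353 = 0.4551 = 45.5136%

45.5136%


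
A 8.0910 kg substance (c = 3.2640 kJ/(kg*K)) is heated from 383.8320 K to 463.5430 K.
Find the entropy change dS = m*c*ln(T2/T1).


T2/T1 = 1.2077
ln(T2/T1) = 0.1887
dS = 8.0910 * 3.2640 * 0.1887 = 4.9832 kJ/K

4.9832 kJ/K


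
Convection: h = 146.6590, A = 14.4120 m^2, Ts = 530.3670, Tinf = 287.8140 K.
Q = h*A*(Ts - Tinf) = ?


dT = 242.5530 K
Q = 146.6590 * 14.4120 * 242.5530 = 512672.0291 W

512672.0291 W


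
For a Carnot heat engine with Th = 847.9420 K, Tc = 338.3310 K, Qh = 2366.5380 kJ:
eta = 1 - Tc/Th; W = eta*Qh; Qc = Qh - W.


eta = 1 - 338.3310/847.9420 = 0.6010
W = 0.6010 * 2366.5380 = 1422.2834 kJ
Qc = 2366.5380 - 1422.2834 = 944.2546 kJ

eta = 60.0997%, W = 1422.2834 kJ, Qc = 944.2546 kJ


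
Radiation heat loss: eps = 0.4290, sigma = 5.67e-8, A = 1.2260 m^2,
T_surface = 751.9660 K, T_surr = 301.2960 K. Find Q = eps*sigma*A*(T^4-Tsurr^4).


T^4 = 3.1974e+11
Tsurr^4 = 8.2409e+09
Q = 0.4290 * 5.67e-8 * 1.2260 * 3.1150e+11 = 9289.3085 W

9289.3085 W


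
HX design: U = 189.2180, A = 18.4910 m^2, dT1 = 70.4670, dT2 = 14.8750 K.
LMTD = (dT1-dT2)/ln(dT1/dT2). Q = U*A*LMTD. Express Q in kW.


LMTD = 35.7399 K
Q = 189.2180 * 18.4910 * 35.7399 = 125047.6636 W = 125.0477 kW

125.0477 kW


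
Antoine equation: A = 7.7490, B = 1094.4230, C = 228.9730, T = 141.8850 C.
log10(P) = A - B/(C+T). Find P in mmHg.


C+T = 370.8580
B/(C+T) = 2.9511
log10(P) = 7.7490 - 2.9511 = 4.7979
P = 10^4.7979 = 62797.6311 mmHg

62797.6311 mmHg


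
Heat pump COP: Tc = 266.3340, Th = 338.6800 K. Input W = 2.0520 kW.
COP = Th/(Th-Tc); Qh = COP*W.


COP = 338.6800 / 72.3460 = 4.6814
Qh = 4.6814 * 2.0520 = 9.6062 kW

COP = 4.6814, Qh = 9.6062 kW


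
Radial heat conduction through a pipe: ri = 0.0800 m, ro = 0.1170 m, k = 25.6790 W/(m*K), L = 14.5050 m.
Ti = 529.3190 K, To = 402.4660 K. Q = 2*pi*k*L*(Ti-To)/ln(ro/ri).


dT = 126.8530 K
ln(ro/ri) = 0.3801
Q = 2*pi*25.6790*14.5050*126.8530 / 0.3801 = 780952.3586 W

780952.3586 W


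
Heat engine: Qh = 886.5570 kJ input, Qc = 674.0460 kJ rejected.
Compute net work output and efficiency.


W = 886.5570 - 674.0460 = 212.5110 kJ
eta = 212.5110 / 886.5570 = 0.2397 = 23.9704%

W = 212.5110 kJ, eta = 23.9704%


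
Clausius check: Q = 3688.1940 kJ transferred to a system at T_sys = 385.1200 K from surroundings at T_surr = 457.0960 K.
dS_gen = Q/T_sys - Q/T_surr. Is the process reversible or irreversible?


dS_sys = 3688.1940/385.1200 = 9.5767 kJ/K
dS_surr = -3688.1940/457.0960 = -8.0688 kJ/K
dS_gen = 9.5767 - 8.0688 = 1.5080 kJ/K (irreversible)

dS_gen = 1.5080 kJ/K, irreversible


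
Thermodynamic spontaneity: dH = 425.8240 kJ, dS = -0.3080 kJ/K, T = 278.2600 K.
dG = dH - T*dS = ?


T*dS = 278.2600 * -0.3080 = -85.7041 kJ
dG = 425.8240 + 85.7041 = 511.5281 kJ (non-spontaneous)

dG = 511.5281 kJ, non-spontaneous


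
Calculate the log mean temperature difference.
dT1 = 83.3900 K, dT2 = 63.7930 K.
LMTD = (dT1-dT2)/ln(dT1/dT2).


dT1/dT2 = 1.3072
ln(dT1/dT2) = 0.2679
LMTD = 19.5970 / 0.2679 = 73.1545 K

73.1545 K


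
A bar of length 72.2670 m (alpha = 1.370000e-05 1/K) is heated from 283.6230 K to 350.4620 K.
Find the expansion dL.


dT = 66.8390 K
dL = 1.370000e-05 * 72.2670 * 66.8390 = 0.066174 m
L_final = 72.333174 m

dL = 0.066174 m


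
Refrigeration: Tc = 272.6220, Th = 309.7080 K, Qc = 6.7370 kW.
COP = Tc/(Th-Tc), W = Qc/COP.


COP = 272.6220 / 37.0860 = 7.3511
W = 6.7370 / 7.3511 = 0.9165 kW

COP = 7.3511, W = 0.9165 kW


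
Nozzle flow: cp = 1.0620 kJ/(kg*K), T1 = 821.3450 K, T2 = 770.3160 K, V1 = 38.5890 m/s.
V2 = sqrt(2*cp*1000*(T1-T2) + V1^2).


dT = 51.0290 K
2*cp*1000*dT = 108385.5960
V1^2 = 1489.1109
V2 = sqrt(109874.7069) = 331.4735 m/s

331.4735 m/s


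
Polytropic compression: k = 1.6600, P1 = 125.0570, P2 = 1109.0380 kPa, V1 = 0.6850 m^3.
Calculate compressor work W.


(k-1)/k = 0.3976
(P2/P1)^exp = 2.3815
W = 2.5152 * 125.0570 * 0.6850 * (2.3815 - 1) = 297.6563 kJ

297.6563 kJ


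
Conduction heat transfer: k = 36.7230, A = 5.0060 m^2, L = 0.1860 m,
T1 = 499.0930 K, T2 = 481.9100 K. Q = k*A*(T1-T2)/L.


dT = 17.1830 K
Q = 36.7230 * 5.0060 * 17.1830 / 0.1860 = 16983.0248 W

16983.0248 W


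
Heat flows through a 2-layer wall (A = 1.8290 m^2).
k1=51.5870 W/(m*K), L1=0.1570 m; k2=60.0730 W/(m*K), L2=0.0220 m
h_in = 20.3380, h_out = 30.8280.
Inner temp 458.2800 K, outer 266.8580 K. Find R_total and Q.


R_conv_in = 1/(20.3380*1.8290) = 0.0269
R_1 = 0.1570/(51.5870*1.8290) = 0.0017
R_2 = 0.0220/(60.0730*1.8290) = 0.0002
R_conv_out = 1/(30.8280*1.8290) = 0.0177
R_total = 0.0465 K/W
Q = 191.4220 / 0.0465 = 4118.1415 W

R_total = 0.0465 K/W, Q = 4118.1415 W


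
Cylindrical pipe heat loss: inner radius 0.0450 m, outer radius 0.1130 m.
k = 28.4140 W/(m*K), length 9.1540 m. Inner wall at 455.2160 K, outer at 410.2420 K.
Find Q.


dT = 44.9740 K
ln(ro/ri) = 0.9207
Q = 2*pi*28.4140*9.1540*44.9740 / 0.9207 = 79827.8766 W

79827.8766 W


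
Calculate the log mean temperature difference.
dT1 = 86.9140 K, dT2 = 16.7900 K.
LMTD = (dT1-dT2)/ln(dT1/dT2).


dT1/dT2 = 5.1765
ln(dT1/dT2) = 1.6441
LMTD = 70.1240 / 1.6441 = 42.6510 K

42.6510 K


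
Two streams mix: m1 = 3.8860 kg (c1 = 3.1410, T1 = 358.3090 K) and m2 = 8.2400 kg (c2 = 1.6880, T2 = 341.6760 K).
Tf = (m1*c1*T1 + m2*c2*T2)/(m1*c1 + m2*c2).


num = 9125.9056
den = 26.1150
Tf = 349.4501 K

349.4501 K


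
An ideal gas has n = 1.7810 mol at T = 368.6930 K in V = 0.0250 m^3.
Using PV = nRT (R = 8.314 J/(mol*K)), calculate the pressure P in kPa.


P = nRT/V = 1.7810 * 8.314 * 368.6930 / 0.0250
= 5459.3235 / 0.0250 = 218372.9410 Pa = 218.3729 kPa

218.3729 kPa


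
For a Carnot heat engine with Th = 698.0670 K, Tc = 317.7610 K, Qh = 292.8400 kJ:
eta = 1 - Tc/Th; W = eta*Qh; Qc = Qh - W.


eta = 1 - 317.7610/698.0670 = 0.5448
W = 0.5448 * 292.8400 = 159.5389 kJ
Qc = 292.8400 - 159.5389 = 133.3011 kJ

eta = 54.4799%, W = 159.5389 kJ, Qc = 133.3011 kJ


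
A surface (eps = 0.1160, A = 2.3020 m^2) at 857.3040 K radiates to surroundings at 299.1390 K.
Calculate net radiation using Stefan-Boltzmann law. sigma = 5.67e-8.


T^4 = 5.4018e+11
Tsurr^4 = 8.0074e+09
Q = 0.1160 * 5.67e-8 * 2.3020 * 5.3217e+11 = 8057.4901 W

8057.4901 W


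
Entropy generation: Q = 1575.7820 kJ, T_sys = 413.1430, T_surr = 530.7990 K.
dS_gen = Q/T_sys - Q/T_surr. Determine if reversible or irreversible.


dS_sys = 1575.7820/413.1430 = 3.8141 kJ/K
dS_surr = -1575.7820/530.7990 = -2.9687 kJ/K
dS_gen = 3.8141 - 2.9687 = 0.8454 kJ/K (irreversible)

dS_gen = 0.8454 kJ/K, irreversible


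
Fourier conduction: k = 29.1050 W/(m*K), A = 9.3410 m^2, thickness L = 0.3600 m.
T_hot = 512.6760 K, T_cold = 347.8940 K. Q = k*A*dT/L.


dT = 164.7820 K
Q = 29.1050 * 9.3410 * 164.7820 / 0.3600 = 124442.3617 W

124442.3617 W


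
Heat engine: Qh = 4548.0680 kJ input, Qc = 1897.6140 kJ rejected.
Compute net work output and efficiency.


W = 4548.0680 - 1897.6140 = 2650.4540 kJ
eta = 2650.4540 / 4548.0680 = 0.5828 = 58.2765%

W = 2650.4540 kJ, eta = 58.2765%


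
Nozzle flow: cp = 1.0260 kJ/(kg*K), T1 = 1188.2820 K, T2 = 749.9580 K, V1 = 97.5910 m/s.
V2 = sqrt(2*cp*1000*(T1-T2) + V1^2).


dT = 438.3240 K
2*cp*1000*dT = 899440.8480
V1^2 = 9524.0033
V2 = sqrt(908964.8513) = 953.3965 m/s

953.3965 m/s


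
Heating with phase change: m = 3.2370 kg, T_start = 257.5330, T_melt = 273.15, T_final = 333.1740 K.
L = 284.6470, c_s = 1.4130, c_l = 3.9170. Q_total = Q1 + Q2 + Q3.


Q1 (sensible, solid) = 3.2370 * 1.4130 * 15.6170 = 71.4303 kJ
Q2 (latent) = 3.2370 * 284.6470 = 921.4023 kJ
Q3 (sensible, liquid) = 3.2370 * 3.9170 * 60.0240 = 761.0640 kJ
Q_total = 1753.8967 kJ

1753.8967 kJ


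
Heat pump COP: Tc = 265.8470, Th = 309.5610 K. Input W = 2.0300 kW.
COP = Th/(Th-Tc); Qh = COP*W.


COP = 309.5610 / 43.7140 = 7.0815
Qh = 7.0815 * 2.0300 = 14.3755 kW

COP = 7.0815, Qh = 14.3755 kW


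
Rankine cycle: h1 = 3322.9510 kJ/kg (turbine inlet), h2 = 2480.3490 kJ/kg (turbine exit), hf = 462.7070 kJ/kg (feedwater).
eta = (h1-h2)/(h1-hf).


W = 842.6020 kJ/kg
Q_in = 2860.2440 kJ/kg
eta = 0.2946 = 29.4591%

eta = 29.4591%


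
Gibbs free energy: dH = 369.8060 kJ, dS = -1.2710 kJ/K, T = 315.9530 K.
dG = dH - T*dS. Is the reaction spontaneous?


T*dS = 315.9530 * -1.2710 = -401.5763 kJ
dG = 369.8060 + 401.5763 = 771.3823 kJ (non-spontaneous)

dG = 771.3823 kJ, non-spontaneous


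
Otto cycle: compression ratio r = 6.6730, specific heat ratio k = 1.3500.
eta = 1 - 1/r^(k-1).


r^(k-1) = 1.9432
eta = 1 - 1/1.9432 = 0.4854 = 48.5379%

48.5379%


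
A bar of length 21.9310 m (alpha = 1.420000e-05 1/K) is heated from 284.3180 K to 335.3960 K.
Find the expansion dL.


dT = 51.0780 K
dL = 1.420000e-05 * 21.9310 * 51.0780 = 0.015907 m
L_final = 21.946907 m

dL = 0.015907 m


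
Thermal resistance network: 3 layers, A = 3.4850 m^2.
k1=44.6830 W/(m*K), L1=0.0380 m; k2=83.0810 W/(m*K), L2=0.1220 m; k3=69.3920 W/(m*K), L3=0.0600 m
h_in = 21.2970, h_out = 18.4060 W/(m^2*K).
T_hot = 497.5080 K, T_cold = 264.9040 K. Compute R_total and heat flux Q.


R_conv_in = 1/(21.2970*3.4850) = 0.0135
R_1 = 0.0380/(44.6830*3.4850) = 0.0002
R_2 = 0.1220/(83.0810*3.4850) = 0.0004
R_3 = 0.0600/(69.3920*3.4850) = 0.0002
R_conv_out = 1/(18.4060*3.4850) = 0.0156
R_total = 0.0300 K/W
Q = 232.6040 / 0.0300 = 7759.5069 W

R_total = 0.0300 K/W, Q = 7759.5069 W


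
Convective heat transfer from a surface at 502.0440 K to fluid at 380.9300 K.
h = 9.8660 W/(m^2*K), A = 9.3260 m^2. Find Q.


dT = 121.1140 K
Q = 9.8660 * 9.3260 * 121.1140 = 11143.7374 W

11143.7374 W


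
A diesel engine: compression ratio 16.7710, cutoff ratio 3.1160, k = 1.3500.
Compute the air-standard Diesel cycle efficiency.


r^(k-1) = 2.6828
rc^k = 4.6383
eta = 0.5253 = 52.5266%

52.5266%


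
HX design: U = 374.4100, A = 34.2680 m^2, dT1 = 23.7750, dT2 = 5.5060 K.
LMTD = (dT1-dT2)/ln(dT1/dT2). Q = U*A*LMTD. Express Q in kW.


LMTD = 12.4891 K
Q = 374.4100 * 34.2680 * 12.4891 = 160238.6029 W = 160.2386 kW

160.2386 kW


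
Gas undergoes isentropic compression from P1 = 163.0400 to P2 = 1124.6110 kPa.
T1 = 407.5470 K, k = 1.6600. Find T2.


(k-1)/k = 0.3976
(P2/P1)^exp = 2.1551
T2 = 407.5470 * 2.1551 = 878.2941 K

878.2941 K


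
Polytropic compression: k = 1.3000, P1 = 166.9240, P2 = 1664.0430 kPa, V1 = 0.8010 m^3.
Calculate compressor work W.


(k-1)/k = 0.2308
(P2/P1)^exp = 1.7000
W = 4.3333 * 166.9240 * 0.8010 * (1.7000 - 1) = 405.5929 kJ

405.5929 kJ


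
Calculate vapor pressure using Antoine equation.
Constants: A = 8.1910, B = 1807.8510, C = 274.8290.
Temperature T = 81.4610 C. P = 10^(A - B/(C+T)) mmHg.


C+T = 356.2900
B/(C+T) = 5.0741
log10(P) = 8.1910 - 5.0741 = 3.1169
P = 10^3.1169 = 1308.8813 mmHg

1308.8813 mmHg


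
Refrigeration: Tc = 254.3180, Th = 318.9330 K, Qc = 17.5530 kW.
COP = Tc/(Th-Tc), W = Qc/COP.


COP = 254.3180 / 64.6150 = 3.9359
W = 17.5530 / 3.9359 = 4.4597 kW

COP = 3.9359, W = 4.4597 kW


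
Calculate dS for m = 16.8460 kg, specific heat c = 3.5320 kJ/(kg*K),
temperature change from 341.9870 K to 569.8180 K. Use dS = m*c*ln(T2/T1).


T2/T1 = 1.6662
ln(T2/T1) = 0.5105
dS = 16.8460 * 3.5320 * 0.5105 = 30.3774 kJ/K

30.3774 kJ/K


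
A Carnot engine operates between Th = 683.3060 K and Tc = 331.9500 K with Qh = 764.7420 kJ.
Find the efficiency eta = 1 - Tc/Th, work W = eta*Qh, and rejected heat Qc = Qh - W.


eta = 1 - 331.9500/683.3060 = 0.5142
W = 0.5142 * 764.7420 = 393.2304 kJ
Qc = 764.7420 - 393.2304 = 371.5116 kJ

eta = 51.4200%, W = 393.2304 kJ, Qc = 371.5116 kJ


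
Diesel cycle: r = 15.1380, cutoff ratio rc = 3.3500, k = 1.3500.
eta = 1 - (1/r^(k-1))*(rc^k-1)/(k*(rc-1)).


r^(k-1) = 2.5884
rc^k = 5.1146
eta = 0.4989 = 49.8928%

49.8928%


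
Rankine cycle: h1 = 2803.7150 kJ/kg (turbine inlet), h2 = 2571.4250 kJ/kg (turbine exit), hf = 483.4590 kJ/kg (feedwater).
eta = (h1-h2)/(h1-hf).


W = 232.2900 kJ/kg
Q_in = 2320.2560 kJ/kg
eta = 0.1001 = 10.0114%

eta = 10.0114%


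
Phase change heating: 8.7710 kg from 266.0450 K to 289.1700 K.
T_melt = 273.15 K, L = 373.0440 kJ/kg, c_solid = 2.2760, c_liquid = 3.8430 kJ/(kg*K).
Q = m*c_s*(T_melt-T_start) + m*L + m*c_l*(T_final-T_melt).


Q1 (sensible, solid) = 8.7710 * 2.2760 * 7.1050 = 141.8357 kJ
Q2 (latent) = 8.7710 * 373.0440 = 3271.9689 kJ
Q3 (sensible, liquid) = 8.7710 * 3.8430 * 16.0200 = 539.9854 kJ
Q_total = 3953.7900 kJ

3953.7900 kJ


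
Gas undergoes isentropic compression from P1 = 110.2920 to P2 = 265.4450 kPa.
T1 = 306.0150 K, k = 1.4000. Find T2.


(k-1)/k = 0.2857
(P2/P1)^exp = 1.2852
T2 = 306.0150 * 1.2852 = 393.2990 K

393.2990 K


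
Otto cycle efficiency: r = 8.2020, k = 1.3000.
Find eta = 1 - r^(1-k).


r^(k-1) = 1.8801
eta = 1 - 1/1.8801 = 0.4681 = 46.8107%

46.8107%


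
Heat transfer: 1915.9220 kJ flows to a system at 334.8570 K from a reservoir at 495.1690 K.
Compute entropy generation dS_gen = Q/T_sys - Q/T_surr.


dS_sys = 1915.9220/334.8570 = 5.7216 kJ/K
dS_surr = -1915.9220/495.1690 = -3.8692 kJ/K
dS_gen = 5.7216 - 3.8692 = 1.8524 kJ/K (irreversible)

dS_gen = 1.8524 kJ/K, irreversible


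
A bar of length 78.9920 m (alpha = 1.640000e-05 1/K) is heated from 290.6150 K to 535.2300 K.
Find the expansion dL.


dT = 244.6150 K
dL = 1.640000e-05 * 78.9920 * 244.6150 = 0.316891 m
L_final = 79.308891 m

dL = 0.316891 m


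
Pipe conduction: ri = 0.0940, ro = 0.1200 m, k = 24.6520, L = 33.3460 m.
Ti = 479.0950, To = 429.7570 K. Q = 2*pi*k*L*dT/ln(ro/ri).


dT = 49.3380 K
ln(ro/ri) = 0.2442
Q = 2*pi*24.6520*33.3460*49.3380 / 0.2442 = 1043559.1248 W

1043559.1248 W


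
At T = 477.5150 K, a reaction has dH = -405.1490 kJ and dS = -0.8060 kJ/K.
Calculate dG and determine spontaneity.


T*dS = 477.5150 * -0.8060 = -384.8771 kJ
dG = -405.1490 + 384.8771 = -20.2719 kJ (spontaneous)

dG = -20.2719 kJ, spontaneous


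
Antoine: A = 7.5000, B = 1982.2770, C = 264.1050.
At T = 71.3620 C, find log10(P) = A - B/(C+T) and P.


C+T = 335.4670
B/(C+T) = 5.9090
log10(P) = 7.5000 - 5.9090 = 1.5910
P = 10^1.5910 = 38.9935 mmHg

38.9935 mmHg


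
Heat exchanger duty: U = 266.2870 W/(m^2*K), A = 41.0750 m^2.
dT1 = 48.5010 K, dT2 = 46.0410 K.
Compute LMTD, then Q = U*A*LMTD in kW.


LMTD = 47.2603 K
Q = 266.2870 * 41.0750 * 47.2603 = 516921.1299 W = 516.9211 kW

516.9211 kW


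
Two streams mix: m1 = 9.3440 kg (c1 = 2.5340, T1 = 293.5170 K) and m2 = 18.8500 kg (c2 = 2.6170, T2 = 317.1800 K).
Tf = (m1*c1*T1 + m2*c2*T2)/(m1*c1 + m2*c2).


num = 22596.4384
den = 73.0081
Tf = 309.5057 K

309.5057 K


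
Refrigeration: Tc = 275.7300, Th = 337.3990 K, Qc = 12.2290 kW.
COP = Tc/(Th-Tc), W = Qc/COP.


COP = 275.7300 / 61.6690 = 4.4711
W = 12.2290 / 4.4711 = 2.7351 kW

COP = 4.4711, W = 2.7351 kW


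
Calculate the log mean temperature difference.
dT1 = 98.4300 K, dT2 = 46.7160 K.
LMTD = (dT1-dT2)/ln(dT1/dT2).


dT1/dT2 = 2.1070
ln(dT1/dT2) = 0.7453
LMTD = 51.7140 / 0.7453 = 69.3906 K

69.3906 K


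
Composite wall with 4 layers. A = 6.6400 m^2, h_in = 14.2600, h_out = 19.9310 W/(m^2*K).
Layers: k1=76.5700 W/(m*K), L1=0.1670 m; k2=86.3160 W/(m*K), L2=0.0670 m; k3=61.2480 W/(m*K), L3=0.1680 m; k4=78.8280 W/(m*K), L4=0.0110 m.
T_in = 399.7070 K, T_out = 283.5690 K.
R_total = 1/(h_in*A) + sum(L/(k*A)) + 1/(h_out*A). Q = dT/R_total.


R_conv_in = 1/(14.2600*6.6400) = 0.0106
R_1 = 0.1670/(76.5700*6.6400) = 0.0003
R_2 = 0.0670/(86.3160*6.6400) = 0.0001
R_3 = 0.1680/(61.2480*6.6400) = 0.0004
R_4 = 0.0110/(78.8280*6.6400) = 2.1016e-05
R_conv_out = 1/(19.9310*6.6400) = 0.0076
R_total = 0.0190 K/W
Q = 116.1380 / 0.0190 = 6113.5418 W

R_total = 0.0190 K/W, Q = 6113.5418 W


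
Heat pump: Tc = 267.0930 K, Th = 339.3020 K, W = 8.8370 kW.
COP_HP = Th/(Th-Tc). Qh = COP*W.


COP = 339.3020 / 72.2090 = 4.6989
Qh = 4.6989 * 8.8370 = 41.5241 kW

COP = 4.6989, Qh = 41.5241 kW
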